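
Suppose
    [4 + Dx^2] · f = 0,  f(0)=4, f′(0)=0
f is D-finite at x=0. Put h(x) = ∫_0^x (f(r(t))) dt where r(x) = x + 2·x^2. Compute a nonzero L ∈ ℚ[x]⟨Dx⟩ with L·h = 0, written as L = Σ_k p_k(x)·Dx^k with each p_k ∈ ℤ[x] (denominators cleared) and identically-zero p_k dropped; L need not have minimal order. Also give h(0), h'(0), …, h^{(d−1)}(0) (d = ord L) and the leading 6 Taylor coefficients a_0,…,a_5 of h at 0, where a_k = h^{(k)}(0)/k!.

f: a_k = 4, 0, -8, 0, 8/3, 0, …
L₀ from L_f via x↦r, Dx↦r'^{-1}Dx.
h=∫₀ˣh₀: take L = L₀·Dx.
L = (4 + 48·x + 192·x^2 + 256·x^3)·Dx - 4·Dx^2 + (1 + 4·x)·Dx^3  (order 3).
h: a_k = 0, 4, 0, -8/3, -8, -88/15, …
ICs: h(0) = 0, h′(0) = 4, h′′(0) = 0.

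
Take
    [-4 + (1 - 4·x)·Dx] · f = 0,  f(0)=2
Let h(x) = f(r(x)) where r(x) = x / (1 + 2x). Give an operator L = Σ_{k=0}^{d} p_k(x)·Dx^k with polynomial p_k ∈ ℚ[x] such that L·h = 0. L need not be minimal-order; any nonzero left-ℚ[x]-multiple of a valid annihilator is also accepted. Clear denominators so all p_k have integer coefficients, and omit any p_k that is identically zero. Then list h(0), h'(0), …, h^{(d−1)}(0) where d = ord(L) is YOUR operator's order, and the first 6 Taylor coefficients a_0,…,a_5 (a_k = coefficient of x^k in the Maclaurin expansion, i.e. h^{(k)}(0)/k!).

L = 4 + (-1 + 4·x^2)·Dx  (order 1).
h: a_k = 2, 8, 16, 32, 64, 128, …
ICs: h(0) = 2.

f: a_k = 2, 8, 32, 128, 512, 2048, …
L₀ from L_f via x↦r, Dx↦r'^{-1}Dx.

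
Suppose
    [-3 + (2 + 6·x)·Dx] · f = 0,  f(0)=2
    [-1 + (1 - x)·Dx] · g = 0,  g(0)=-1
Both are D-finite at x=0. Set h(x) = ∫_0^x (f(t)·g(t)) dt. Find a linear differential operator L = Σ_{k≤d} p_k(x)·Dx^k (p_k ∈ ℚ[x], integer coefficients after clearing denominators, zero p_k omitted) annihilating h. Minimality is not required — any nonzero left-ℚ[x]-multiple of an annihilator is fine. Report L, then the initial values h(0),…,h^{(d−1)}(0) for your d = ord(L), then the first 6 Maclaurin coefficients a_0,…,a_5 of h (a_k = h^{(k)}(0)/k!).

L = (5 + 3·x)·Dx + (-2 - 4·x + 6·x^2)·Dx^2  (order 2).
h: a_k = 0, -2, -5/2, -11/12, -49/32, 13/320, …
ICs: h(0) = 0, h′(0) = -2.

f: a_k = 2, 3, -9/4, 27/8, -405/64, 1701/128, …
g: a_k = -1, -1, -1, -1, -1, -1, …
Sym-product of L_f,L_g gives L₀ (≤ ord 1).
∫: right-multiply L₀ by Dx.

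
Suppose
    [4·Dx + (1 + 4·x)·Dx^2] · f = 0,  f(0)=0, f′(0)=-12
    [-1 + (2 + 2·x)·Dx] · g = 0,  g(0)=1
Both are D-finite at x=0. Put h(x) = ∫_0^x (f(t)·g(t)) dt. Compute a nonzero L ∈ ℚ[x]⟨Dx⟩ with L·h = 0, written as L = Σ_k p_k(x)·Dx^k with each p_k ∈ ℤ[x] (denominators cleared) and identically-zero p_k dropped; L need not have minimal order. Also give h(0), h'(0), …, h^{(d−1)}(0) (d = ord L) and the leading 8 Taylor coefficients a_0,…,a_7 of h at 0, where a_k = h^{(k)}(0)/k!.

f: a_k = 0, -12, 24, -64, 192, -3072/5, 2048, -49152/7, …
g: a_k = 1, 1/2, -1/8, 1/16, -5/128, 7/256, -21/1024, 33/2048, …
h₀=f·g: eliminate ⇒ L₀, order ≤ 2·1.
h=∫h₀ ⇒ L = L₀·Dx.
L = (-5 + 4·x)·Dx + (12 + 12·x)·Dx^2 + (4 + 24·x + 36·x^2 + 16·x^3)·Dx^3  (order 3).
h: a_k = 0, 0, -6, 6, -101/8, 125/4, -81349/960, 547691/2240, …
ICs: h(0) = 0, h′(0) = 0, h′′(0) = -12.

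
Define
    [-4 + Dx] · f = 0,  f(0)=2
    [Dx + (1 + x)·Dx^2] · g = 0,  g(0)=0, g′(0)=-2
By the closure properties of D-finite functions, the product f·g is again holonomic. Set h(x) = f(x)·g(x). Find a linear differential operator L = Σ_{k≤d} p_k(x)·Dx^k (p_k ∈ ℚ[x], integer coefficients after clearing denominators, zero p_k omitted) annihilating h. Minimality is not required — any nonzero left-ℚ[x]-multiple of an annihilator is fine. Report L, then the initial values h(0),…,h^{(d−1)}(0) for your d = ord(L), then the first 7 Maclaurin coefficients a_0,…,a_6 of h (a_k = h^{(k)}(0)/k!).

L = (12 + 16·x) + (-7 - 8·x)·Dx + (1 + x)·Dx^2  (order 2).
h: a_k = 0, -4, -14, -76/3, -31, -144/5, -194/9, …
ICs: h(0) = 0, h′(0) = -4.

f: a_k = 2, 8, 16, 64/3, 64/3, 256/15, 512/45, …
g: a_k = 0, -2, 1, -2/3, 1/2, -2/5, 1/3, …
Sym-product of L_f,L_g gives L₀ (≤ ord 2).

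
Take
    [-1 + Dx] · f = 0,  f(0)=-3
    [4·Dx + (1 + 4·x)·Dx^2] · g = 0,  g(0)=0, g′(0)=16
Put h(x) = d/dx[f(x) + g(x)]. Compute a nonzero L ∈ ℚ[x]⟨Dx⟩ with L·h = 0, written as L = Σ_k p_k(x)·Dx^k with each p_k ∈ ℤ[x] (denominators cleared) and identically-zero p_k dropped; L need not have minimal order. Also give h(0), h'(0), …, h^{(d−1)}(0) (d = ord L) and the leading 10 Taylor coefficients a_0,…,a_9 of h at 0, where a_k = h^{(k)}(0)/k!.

f: a_k = -3, -3, -3/2, -1/2, -1/8, -1/40, -1/240, -1/1680, -1/13440, -1/120960, …
g: a_k = 0, 16, -32, 256/3, -256, 4096/5, -8192/3, 65536/7, -32768, 1048576/9, …
f+g: L₀ = lclm(L_f,L_g), ord ≤ 1+2.
Differentiate: ansatz ord ≤ ord L₀ ⇒ L.
L = (-36 - 16·x) + (31 - 8·x - 16·x^2)·Dx + (5 + 24·x + 16·x^2)·Dx^2  (order 2).
h: a_k = 13, -67, 509/2, -2049/2, 32767/8, -655361/40, 15728639/240, -440401921/1680, 14092861439/13440, -507343011841/120960, …
ICs: h(0) = 13, h′(0) = -67.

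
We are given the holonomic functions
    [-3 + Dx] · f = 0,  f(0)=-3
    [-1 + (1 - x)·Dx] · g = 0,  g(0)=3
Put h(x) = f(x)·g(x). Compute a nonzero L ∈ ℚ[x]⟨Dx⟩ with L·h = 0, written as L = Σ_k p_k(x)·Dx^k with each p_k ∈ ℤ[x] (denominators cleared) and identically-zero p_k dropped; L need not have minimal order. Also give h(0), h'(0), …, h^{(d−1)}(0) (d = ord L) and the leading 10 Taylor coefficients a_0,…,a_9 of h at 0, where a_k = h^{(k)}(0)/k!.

L = (4 - 3·x) + (-1 + x)·Dx  (order 1).
h: a_k = -9, -36, -153/2, -117, -1179/8, -828/5, -13977/80, -50013/280, -806769/4480, -202239/1120, …
ICs: h(0) = -9.

f: a_k = -3, -9, -27/2, -27/2, -81/8, -243/40, -243/80, -729/560, -2187/4480, -729/4480, …
g: a_k = 3, 3, 3, 3, 3, 3, 3, 3, 3, 3, …
h₀=f·g: eliminate ⇒ L₀, order ≤ 1·1.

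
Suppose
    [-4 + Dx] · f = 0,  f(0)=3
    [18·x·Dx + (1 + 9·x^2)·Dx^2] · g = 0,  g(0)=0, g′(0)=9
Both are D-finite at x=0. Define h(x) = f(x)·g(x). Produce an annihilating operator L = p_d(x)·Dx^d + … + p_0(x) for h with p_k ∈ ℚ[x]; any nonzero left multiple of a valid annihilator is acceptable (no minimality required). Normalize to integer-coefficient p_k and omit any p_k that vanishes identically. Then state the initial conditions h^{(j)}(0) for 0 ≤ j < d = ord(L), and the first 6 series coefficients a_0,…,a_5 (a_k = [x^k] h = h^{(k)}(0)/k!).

f: a_k = 3, 12, 24, 32, 32, 128/5, …
g: a_k = 0, 9, 0, -27, 0, 729/5, …
f·g: L₀ = L_f ⊗_s L_g, ord ≤ 1·2.
L = (16 - 72·x + 144·x^2) + (-8 + 18·x - 72·x^2)·Dx + (1 + 9·x^2)·Dx^2  (order 2).
h: a_k = 0, 27, 108, 135, -36, 387/5, …
ICs: h(0) = 0, h′(0) = 27.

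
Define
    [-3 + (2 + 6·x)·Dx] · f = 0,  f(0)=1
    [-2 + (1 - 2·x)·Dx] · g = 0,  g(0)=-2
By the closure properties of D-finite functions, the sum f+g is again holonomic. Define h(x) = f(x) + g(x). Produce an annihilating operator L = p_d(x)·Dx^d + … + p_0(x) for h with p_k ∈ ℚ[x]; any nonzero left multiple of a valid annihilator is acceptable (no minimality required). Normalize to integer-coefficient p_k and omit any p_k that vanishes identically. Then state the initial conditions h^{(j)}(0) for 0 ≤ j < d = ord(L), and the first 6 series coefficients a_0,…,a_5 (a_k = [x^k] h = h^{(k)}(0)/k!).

f: a_k = 1, 3/2, -9/8, 27/16, -405/128, 1701/256, …
g: a_k = -2, -4, -8, -16, -32, -64, …
Weyl lclm of L_f,L_g ⇒ L₀ (ord ≤ 2).
L = (66 + 108·x) + (-41 - 156·x - 324·x^2)·Dx + (2 + 38·x + 24·x^2 - 216·x^3)·Dx^2  (order 2).
h: a_k = -1, -5/2, -73/8, -229/16, -4501/128, -14683/256, …
ICs: h(0) = -1, h′(0) = -5/2.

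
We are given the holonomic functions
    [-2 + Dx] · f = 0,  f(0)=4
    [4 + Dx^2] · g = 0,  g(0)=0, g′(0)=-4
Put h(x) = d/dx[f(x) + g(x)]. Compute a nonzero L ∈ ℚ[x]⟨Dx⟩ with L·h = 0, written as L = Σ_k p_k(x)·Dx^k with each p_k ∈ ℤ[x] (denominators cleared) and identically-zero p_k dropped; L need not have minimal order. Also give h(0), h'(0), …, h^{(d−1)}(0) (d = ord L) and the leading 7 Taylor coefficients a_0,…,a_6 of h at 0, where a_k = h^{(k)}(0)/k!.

f: a_k = 4, 8, 8, 16/3, 8/3, 16/15, 16/45, …
g: a_k = 0, -4, 0, 8/3, 0, -8/15, 0, …
h₀=f+g: left-lcm gives L₀, ord ≤ 3.
Derive L from L₀ (diff closure).
L = 8 - 4·Dx + 2·Dx^2 - Dx^3  (order 3).
h: a_k = 4, 16, 24, 32/3, 8/3, 32/15, 16/15, …
ICs: h(0) = 4, h′(0) = 16, h′′(0) = 48.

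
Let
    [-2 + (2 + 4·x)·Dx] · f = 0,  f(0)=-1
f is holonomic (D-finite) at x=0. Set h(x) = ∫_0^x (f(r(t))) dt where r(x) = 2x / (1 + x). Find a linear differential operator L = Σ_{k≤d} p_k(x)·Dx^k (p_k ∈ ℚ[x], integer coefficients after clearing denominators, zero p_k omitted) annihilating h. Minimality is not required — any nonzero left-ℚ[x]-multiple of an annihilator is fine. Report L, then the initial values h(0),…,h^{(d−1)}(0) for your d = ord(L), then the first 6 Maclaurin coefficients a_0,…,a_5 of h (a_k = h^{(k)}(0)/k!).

f: a_k = -1, -1, 1/2, -1/2, 5/8, -7/8, …
Change of var in L_f (x↦r) gives L₀.
Integrate: L := L₀·Dx.
L = -2·Dx + (1 + 6·x + 5·x^2)·Dx^2  (order 2).
h: a_k = 0, -1, -1, 4/3, -5/2, 6, …
ICs: h(0) = 0, h′(0) = -1.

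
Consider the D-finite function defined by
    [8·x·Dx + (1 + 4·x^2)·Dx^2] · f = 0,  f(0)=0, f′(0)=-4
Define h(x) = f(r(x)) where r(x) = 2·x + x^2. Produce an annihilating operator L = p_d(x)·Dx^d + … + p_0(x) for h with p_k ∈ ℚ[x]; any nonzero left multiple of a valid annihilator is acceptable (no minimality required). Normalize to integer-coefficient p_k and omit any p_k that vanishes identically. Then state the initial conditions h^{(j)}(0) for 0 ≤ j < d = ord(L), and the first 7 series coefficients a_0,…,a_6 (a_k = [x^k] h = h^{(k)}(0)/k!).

L = (-1 + 32·x + 64·x^2 + 48·x^3 + 12·x^4)·Dx + (1 + x + 16·x^2 + 32·x^3 + 20·x^4 + 4·x^5)·Dx^2  (order 2).
h: a_k = 0, -8, -4, 128/3, 64, -1888/5, -3056/3, …
ICs: h(0) = 0, h′(0) = -8.

f: a_k = 0, -4, 0, 16/3, 0, -64/5, 0, …
f∘r: x↦r, Dx↦Dx/r' in L_f ⇒ L₀.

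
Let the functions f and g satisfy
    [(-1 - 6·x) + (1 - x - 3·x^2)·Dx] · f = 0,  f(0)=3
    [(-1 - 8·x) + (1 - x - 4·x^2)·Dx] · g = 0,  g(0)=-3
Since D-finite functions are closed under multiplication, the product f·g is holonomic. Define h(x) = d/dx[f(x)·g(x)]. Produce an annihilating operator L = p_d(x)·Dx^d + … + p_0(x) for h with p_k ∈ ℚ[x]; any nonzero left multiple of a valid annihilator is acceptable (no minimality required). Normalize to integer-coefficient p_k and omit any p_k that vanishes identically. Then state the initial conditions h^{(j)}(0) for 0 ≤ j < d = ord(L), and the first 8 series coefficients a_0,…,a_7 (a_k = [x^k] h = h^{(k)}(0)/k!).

L = (20 + 30·x - 12·x^2 - 768·x^3 - 708·x^4 + 2520·x^5 + 2880·x^6) + (-2 - 8·x + 57·x^2 + 64·x^3 - 330·x^4 - 285·x^5 + 588·x^6 + 576·x^7)·Dx  (order 1).
h: a_k = -18, -180, -675, -3024, -10080, -35478, -111510, -353232, …
ICs: h(0) = -18.

f: a_k = 3, 3, 12, 21, 57, 120, 291, 651, …
g: a_k = -3, -3, -15, -27, -87, -195, -543, -1323, …
h₀=f·g: eliminate ⇒ L₀, order ≤ 1·1.
Differentiate: ansatz ord ≤ ord L₀ ⇒ L.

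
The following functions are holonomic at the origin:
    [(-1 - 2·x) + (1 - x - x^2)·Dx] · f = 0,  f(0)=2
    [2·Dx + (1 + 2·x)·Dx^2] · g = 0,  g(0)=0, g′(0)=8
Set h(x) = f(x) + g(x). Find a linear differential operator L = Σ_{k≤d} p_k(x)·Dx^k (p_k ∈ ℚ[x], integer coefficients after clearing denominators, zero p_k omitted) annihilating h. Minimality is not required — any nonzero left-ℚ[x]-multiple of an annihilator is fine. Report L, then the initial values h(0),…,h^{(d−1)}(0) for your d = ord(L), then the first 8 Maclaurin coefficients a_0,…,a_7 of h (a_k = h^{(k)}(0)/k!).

f: a_k = 2, 2, 4, 6, 10, 16, 26, 42, …
g: a_k = 0, 8, -8, 32/3, -16, 128/5, -128/3, 512/7, …
L₀ := lclm(L_f,L_g); ord L₀ ≤ 1+2.
L = (34 + 92·x + 116·x^2 + 48·x^3 + 24·x^4)·Dx + (5 + 60·x + 170·x^2 + 180·x^3 + 100·x^4 + 40·x^5)·Dx^2 + (-3 - 11·x - 5·x^2 + 20·x^3 + 30·x^4 + 24·x^5 + 8·x^6)·Dx^3  (order 3).
h: a_k = 2, 10, -4, 50/3, -6, 208/5, -50/3, 806/7, …
ICs: h(0) = 2, h′(0) = 10, h′′(0) = -8.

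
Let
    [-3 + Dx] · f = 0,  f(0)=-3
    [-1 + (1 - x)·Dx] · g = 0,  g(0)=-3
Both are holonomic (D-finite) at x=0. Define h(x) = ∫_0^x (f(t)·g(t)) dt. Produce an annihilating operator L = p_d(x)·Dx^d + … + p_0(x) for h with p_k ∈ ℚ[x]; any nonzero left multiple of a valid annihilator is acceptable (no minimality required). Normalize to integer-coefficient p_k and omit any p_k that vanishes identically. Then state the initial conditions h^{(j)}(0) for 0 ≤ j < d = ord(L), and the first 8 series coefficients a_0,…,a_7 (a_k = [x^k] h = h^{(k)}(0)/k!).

L = (4 - 3·x)·Dx + (-1 + x)·Dx^2  (order 2).
h: a_k = 0, 9, 18, 51/2, 117/4, 1179/40, 138/5, 13977/560, …
ICs: h(0) = 0, h′(0) = 9.

f: a_k = -3, -9, -27/2, -27/2, -81/8, -243/40, -243/80, -729/560, …
g: a_k = -3, -3, -3, -3, -3, -3, -3, -3, …
Sym-product of L_f,L_g gives L₀ (≤ ord 1).
h=∫₀ˣh₀: take L = L₀·Dx.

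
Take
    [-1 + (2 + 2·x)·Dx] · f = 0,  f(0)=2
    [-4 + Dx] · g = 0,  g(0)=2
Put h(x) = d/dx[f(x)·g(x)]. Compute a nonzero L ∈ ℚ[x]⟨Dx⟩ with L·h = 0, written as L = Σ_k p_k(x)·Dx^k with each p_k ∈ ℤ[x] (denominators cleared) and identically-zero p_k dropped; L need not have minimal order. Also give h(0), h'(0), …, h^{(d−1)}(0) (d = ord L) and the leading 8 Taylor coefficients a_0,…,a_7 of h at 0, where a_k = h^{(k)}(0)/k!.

f: a_k = 2, 1, -1/4, 1/8, -5/64, 7/128, -21/512, 33/1024, …
g: a_k = 2, 8, 16, 64/3, 64/3, 256/15, 512/45, 2048/315, …
h₀=f·g: eliminate ⇒ L₀, order ≤ 1·1.
Derive L from L₀ (diff closure).
L = (79 + 144·x + 64·x^2) + (-18 - 34·x - 16·x^2)·Dx  (order 1).
h: a_k = 18, 79, 683/4, 1947/8, 49553/192, 417727/1920, 389323/2560, 29265889/322560, …
ICs: h(0) = 18.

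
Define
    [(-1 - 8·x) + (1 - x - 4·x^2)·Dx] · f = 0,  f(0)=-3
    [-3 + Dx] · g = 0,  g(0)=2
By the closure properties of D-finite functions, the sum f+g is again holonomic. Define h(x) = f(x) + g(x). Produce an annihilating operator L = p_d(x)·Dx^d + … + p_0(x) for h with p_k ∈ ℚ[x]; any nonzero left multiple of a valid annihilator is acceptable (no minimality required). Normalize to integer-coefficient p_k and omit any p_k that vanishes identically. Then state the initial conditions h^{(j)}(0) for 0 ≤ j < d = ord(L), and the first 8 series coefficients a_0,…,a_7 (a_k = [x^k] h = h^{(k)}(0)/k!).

f: a_k = -3, -3, -15, -27, -87, -195, -543, -1323, …
g: a_k = 2, 6, 9, 9, 27/4, 81/20, 81/40, 243/280, …
Weyl lclm of L_f,L_g ⇒ L₀ (ord ≤ 2).
L = (-21 - 9·x - 396·x^2 - 288·x^3) + (1 + 42·x + 159·x^2 - 72·x^3 - 144·x^4)·Dx + (2 - 13·x - 9·x^2 + 56·x^3 + 48·x^4)·Dx^2  (order 2).
h: a_k = -1, 3, -6, -18, -321/4, -3819/20, -21639/40, -370197/280, …
ICs: h(0) = -1, h′(0) = 3.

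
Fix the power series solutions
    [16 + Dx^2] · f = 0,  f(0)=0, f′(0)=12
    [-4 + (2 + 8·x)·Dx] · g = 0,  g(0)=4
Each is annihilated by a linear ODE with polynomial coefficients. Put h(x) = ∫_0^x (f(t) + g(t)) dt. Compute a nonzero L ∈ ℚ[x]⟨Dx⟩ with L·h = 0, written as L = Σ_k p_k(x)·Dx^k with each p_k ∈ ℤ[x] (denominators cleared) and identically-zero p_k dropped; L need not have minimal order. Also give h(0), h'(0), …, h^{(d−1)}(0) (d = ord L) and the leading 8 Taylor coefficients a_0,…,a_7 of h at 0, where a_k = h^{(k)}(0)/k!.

L = (-224 - 1024·x - 2048·x^2)·Dx + (48 + 704·x + 3072·x^2 + 4096·x^3)·Dx^2 + (-14 - 64·x - 128·x^2)·Dx^3 + (3 + 44·x + 192·x^2 + 256·x^3)·Dx^4  (order 4).
h: a_k = 0, 4, 10, -8/3, -4, -8, 344/15, -48, …
ICs: h(0) = 0, h′(0) = 4, h′′(0) = 20, h′′′(0) = -16.

f: a_k = 0, 12, 0, -32, 0, 128/5, 0, -1024/105, …
g: a_k = 4, 8, -8, 16, -40, 112, -336, 1056, …
L₀ := lclm(L_f,L_g); ord L₀ ≤ 2+1.
h=∫h₀ ⇒ L = L₀·Dx.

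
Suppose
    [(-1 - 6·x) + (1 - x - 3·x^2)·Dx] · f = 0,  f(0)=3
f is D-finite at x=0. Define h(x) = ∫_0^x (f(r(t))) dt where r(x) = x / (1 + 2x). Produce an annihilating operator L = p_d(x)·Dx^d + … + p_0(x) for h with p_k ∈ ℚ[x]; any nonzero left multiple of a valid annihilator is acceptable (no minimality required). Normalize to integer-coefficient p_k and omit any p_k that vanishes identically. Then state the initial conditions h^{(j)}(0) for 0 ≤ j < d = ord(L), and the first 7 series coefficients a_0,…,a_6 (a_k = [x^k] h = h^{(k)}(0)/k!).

f: a_k = 3, 3, 12, 21, 57, 120, 291, …
Substitute x→r, Dx→(1/r')Dx; clear ⇒ L₀.
h=∫₀ˣh₀: take L = L₀·Dx.
L = (1 + 8·x)·Dx + (-1 - 5·x - 5·x^2 + 2·x^3)·Dx^2  (order 2).
h: a_k = 0, 3, 3/2, 2, -15/4, 51/5, -28, …
ICs: h(0) = 0, h′(0) = 3.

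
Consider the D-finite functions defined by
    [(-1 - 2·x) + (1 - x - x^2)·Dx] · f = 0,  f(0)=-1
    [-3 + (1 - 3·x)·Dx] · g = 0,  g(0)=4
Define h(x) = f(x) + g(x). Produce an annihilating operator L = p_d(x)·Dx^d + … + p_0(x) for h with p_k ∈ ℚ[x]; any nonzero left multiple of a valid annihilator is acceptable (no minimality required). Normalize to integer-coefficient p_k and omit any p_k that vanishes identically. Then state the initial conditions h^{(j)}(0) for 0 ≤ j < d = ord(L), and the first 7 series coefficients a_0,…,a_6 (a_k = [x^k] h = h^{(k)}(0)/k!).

L = (-6 - 36·x + 18·x^2 - 18·x^3) + (14 - 18·x - 24·x^2 + 18·x^3 - 36·x^4)·Dx + (-2 + 10·x - 15·x^2 + 10·x^3 - 9·x^5)·Dx^2  (order 2).
h: a_k = 3, 11, 34, 105, 319, 964, 2903, …
ICs: h(0) = 3, h′(0) = 11.

f: a_k = -1, -1, -2, -3, -5, -8, -13, …
g: a_k = 4, 12, 36, 108, 324, 972, 2916, …
Weyl lclm of L_f,L_g ⇒ L₀ (ord ≤ 2).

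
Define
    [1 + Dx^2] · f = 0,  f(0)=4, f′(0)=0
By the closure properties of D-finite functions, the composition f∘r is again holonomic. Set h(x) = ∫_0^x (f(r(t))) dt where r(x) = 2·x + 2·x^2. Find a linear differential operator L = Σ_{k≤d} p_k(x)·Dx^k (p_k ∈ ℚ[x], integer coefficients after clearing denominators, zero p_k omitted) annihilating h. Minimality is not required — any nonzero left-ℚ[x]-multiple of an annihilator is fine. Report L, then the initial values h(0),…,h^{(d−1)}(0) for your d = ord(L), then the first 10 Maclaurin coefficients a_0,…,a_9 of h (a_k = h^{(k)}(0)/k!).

f: a_k = 4, 0, -2, 0, 1/6, 0, -1/180, 0, 1/10080, 0, …
Change of var in L_f (x↦r) gives L₀.
∫: right-multiply L₀ by Dx.
L = (4 + 24·x + 48·x^2 + 32·x^3)·Dx - 2·Dx^2 + (1 + 2·x)·Dx^3  (order 3).
h: a_k = 0, 4, 0, -8/3, -4, -16/15, 16/9, 704/315, 16/15, -832/2835, …
ICs: h(0) = 0, h′(0) = 4, h′′(0) = 0.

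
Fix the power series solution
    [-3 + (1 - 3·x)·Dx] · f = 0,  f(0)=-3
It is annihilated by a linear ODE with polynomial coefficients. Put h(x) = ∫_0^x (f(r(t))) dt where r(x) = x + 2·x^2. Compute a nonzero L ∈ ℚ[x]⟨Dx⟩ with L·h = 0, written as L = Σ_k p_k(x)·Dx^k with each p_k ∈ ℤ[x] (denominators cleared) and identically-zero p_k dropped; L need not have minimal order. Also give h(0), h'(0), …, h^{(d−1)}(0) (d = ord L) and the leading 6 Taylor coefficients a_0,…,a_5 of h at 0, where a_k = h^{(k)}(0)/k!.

f: a_k = -3, -9, -27, -81, -243, -729, …
f∘r: x↦r, Dx↦Dx/r' in L_f ⇒ L₀.
h=∫₀ˣh₀: take L = L₀·Dx.
L = (3 + 12·x)·Dx + (-1 + 3·x + 6·x^2)·Dx^2  (order 2).
h: a_k = 0, -3, -9/2, -15, -189/4, -837/5, …
ICs: h(0) = 0, h′(0) = -3.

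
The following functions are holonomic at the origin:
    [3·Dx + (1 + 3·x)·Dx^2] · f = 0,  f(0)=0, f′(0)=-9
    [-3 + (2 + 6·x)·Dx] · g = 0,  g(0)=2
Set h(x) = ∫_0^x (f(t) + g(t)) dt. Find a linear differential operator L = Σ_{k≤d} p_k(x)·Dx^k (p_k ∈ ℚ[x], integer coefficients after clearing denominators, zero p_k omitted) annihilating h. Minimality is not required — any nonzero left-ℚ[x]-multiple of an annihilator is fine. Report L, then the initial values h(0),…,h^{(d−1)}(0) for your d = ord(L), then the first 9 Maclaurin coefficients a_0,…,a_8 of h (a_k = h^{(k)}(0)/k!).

L = 9·Dx^2 + (15 + 45·x)·Dx^3 + (2 + 12·x + 18·x^2)·Dx^4  (order 4).
h: a_k = 0, 2, -3, 15/4, -189/32, 3483/320, -28269/1280, 171315/3584, -6213267/57344, …
ICs: h(0) = 0, h′(0) = 2, h′′(0) = -6, h′′′(0) = 45/2.

f: a_k = 0, -9, 27/2, -27, 243/4, -729/5, 729/2, -6561/7, 19683/8, …
g: a_k = 2, 3, -9/4, 27/8, -405/64, 1701/128, -15309/512, 72171/1024, -2814669/16384, …
Weyl lclm of L_f,L_g ⇒ L₀ (ord ≤ 3).
Integrate: L := L₀·Dx.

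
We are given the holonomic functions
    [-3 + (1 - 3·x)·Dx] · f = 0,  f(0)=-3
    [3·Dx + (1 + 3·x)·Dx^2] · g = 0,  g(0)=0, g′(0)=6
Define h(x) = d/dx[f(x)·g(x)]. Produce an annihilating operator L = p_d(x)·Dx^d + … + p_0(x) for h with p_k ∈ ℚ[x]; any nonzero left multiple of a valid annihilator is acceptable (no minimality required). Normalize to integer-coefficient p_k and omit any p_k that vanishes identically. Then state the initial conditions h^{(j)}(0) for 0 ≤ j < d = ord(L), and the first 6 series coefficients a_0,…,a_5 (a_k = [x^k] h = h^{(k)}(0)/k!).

L = 36 + (3 + 45·x)·Dx + (-1 + 9·x^2)·Dx^2  (order 2).
h: a_k = -18, -54, -405, -1134, -11421/2, -80919/5, …
ICs: h(0) = -18, h′(0) = -54.

f: a_k = -3, -9, -27, -81, -243, -729, …
g: a_k = 0, 6, -9, 18, -81/2, 486/5, …
L₀ := L_f ⊗_s L_g (sym. prod.), ord ≤ 2.
Differentiate: ansatz ord ≤ ord L₀ ⇒ L.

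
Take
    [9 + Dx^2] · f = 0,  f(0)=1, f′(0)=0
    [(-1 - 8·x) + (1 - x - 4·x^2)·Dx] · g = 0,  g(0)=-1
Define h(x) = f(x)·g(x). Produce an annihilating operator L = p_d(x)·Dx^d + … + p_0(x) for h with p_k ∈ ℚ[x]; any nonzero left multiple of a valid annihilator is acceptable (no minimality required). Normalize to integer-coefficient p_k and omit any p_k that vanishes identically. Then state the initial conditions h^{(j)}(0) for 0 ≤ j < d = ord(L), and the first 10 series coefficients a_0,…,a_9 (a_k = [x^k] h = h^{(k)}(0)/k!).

L = (-1 + 9·x + 36·x^2) + (2 + 16·x)·Dx + (-1 + x + 4·x^2)·Dx^2  (order 2).
h: a_k = -1, -1, -1/2, -9/2, -79/8, -223/8, -5309/80, -14229/80, -1986769/4480, -1034813/896, …
ICs: h(0) = -1, h′(0) = -1.

f: a_k = 1, 0, -9/2, 0, 27/8, 0, -81/80, 0, 729/4480, 0, …
g: a_k = -1, -1, -5, -9, -29, -65, -181, -441, -1165, -2929, …
f·g: L₀ = L_f ⊗_s L_g, ord ≤ 2·1.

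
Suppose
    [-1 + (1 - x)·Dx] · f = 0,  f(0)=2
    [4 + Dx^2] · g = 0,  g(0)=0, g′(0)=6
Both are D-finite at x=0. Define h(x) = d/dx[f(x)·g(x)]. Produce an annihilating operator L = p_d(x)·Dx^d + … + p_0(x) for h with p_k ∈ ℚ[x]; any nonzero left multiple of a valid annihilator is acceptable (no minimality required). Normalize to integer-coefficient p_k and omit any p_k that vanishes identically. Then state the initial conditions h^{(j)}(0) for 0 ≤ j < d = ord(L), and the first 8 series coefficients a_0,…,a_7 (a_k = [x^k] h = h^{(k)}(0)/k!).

f: a_k = 2, 2, 2, 2, 2, 2, 2, 2, …
g: a_k = 0, 6, 0, -4, 0, 4/5, 0, -8/105, …
L₀ := L_f ⊗_s L_g (sym. prod.), ord ≤ 2.
Derive L from L₀ (diff closure).
L = (2 - 8·x + 4·x^2) + (-2 + 2·x)·Dx + (1 - 2·x + x^2)·Dx^2  (order 2).
h: a_k = 12, 24, 12, 16, 28, 168/5, 572/15, 4576/105, …
ICs: h(0) = 12, h′(0) = 24.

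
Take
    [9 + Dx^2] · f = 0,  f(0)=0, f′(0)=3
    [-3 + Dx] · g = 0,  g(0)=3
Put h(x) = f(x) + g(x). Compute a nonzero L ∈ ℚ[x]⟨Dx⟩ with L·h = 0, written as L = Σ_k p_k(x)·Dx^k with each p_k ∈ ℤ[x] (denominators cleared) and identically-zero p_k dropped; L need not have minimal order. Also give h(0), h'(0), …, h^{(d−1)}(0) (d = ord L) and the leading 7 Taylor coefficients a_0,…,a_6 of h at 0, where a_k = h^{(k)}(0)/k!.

L = -27 + 9·Dx - 3·Dx^2 + Dx^3  (order 3).
h: a_k = 3, 12, 27/2, 9, 81/8, 81/10, 243/80, …
ICs: h(0) = 3, h′(0) = 12, h′′(0) = 27.

f: a_k = 0, 3, 0, -9/2, 0, 81/40, 0, …
g: a_k = 3, 9, 27/2, 27/2, 81/8, 243/40, 243/80, …
L₀ := lclm(L_f,L_g); ord L₀ ≤ 2+1.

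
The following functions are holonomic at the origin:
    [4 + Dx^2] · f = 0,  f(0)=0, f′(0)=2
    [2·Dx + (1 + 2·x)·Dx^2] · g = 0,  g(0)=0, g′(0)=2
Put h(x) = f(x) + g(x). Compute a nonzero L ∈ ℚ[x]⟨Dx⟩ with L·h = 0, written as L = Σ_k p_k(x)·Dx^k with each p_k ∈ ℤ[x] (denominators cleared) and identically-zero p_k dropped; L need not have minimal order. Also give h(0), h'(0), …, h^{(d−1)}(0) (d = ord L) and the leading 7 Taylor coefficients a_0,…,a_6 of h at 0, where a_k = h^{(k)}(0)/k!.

f: a_k = 0, 2, 0, -4/3, 0, 4/15, 0, …
g: a_k = 0, 2, -2, 8/3, -4, 32/5, -32/3, …
f+g: L₀ = lclm(L_f,L_g), ord ≤ 2+2.
L = (56 + 32·x + 32·x^2)·Dx + (12 + 40·x + 48·x^2 + 32·x^3)·Dx^2 + (14 + 8·x + 8·x^2)·Dx^3 + (3 + 10·x + 12·x^2 + 8·x^3)·Dx^4  (order 4).
h: a_k = 0, 4, -2, 4/3, -4, 20/3, -32/3, …
ICs: h(0) = 0, h′(0) = 4, h′′(0) = -4, h′′′(0) = 8.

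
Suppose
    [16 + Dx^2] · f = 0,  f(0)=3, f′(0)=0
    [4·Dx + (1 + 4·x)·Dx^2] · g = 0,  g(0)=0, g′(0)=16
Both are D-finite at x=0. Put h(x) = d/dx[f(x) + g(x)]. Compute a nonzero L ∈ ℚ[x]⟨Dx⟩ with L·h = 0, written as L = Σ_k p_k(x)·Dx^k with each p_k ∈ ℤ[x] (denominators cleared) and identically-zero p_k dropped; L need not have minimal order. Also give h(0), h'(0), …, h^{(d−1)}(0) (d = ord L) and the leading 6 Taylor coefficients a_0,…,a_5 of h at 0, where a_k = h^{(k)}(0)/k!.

L = (448 + 512·x + 1024·x^2) + (48 + 320·x + 768·x^2 + 1024·x^3)·Dx + (28 + 32·x + 64·x^2)·Dx^2 + (3 + 20·x + 48·x^2 + 64·x^3)·Dx^3  (order 3).
h: a_k = 16, -112, 256, -896, 4096, -82432/5, …
ICs: h(0) = 16, h′(0) = -112, h′′(0) = 512.

f: a_k = 3, 0, -24, 0, 32, 0, …
g: a_k = 0, 16, -32, 256/3, -256, 4096/5, …
Weyl lclm of L_f,L_g ⇒ L₀ (ord ≤ 4).
h=h₀': d/dx-closure on L₀ ⇒ L.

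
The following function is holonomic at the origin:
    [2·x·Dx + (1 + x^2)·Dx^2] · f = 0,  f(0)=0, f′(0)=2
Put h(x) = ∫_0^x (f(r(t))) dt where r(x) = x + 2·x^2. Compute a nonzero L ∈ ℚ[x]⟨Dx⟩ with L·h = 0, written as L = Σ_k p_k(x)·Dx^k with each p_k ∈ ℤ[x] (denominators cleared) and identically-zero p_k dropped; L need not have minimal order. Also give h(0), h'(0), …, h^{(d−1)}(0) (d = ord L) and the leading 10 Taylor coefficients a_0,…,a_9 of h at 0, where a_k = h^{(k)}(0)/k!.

L = (-4 + 2·x + 16·x^2 + 48·x^3 + 48·x^4)·Dx^2 + (1 + 4·x + x^2 + 8·x^3 + 20·x^4 + 16·x^5)·Dx^3  (order 3).
h: a_k = 0, 0, 1, 4/3, -1/6, -4/5, -19/15, -4/21, 55/28, 28/9, …
ICs: h(0) = 0, h′(0) = 0, h′′(0) = 2.

f: a_k = 0, 2, 0, -2/3, 0, 2/5, 0, -2/7, 0, 2/9, …
Substitute x→r, Dx→(1/r')Dx; clear ⇒ L₀.
∫: right-multiply L₀ by Dx.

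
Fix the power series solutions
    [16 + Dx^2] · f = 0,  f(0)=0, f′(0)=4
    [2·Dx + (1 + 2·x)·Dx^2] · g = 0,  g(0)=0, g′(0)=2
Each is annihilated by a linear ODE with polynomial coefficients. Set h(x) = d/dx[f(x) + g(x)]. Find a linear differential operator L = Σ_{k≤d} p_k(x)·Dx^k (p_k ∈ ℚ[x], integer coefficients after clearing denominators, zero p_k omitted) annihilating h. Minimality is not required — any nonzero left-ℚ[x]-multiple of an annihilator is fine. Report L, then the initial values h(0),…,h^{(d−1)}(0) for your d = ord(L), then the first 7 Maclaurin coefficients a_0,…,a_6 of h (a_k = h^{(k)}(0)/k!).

f: a_k = 0, 4, 0, -32/3, 0, 128/15, 0, …
g: a_k = 0, 2, -2, 8/3, -4, 32/5, -32/3, …
Weyl lclm of L_f,L_g ⇒ L₀ (ord ≤ 4).
Differentiate: ansatz ord ≤ ord L₀ ⇒ L.
L = (160 + 256·x + 256·x^2) + (48 + 224·x + 384·x^2 + 256·x^3)·Dx + (10 + 16·x + 16·x^2)·Dx^2 + (3 + 14·x + 24·x^2 + 16·x^3)·Dx^3  (order 3).
h: a_k = 6, -4, -24, -16, 224/3, -64, 4736/45, …
ICs: h(0) = 6, h′(0) = -4, h′′(0) = -48.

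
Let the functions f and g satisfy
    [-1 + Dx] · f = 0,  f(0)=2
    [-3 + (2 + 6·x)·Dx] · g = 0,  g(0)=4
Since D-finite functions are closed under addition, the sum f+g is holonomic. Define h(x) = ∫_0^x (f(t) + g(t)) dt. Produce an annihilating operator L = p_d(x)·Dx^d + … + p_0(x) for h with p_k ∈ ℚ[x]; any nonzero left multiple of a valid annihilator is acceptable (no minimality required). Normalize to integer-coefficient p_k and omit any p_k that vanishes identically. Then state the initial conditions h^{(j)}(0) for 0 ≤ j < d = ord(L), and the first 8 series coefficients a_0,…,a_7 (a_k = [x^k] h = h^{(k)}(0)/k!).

f: a_k = 2, 2, 1, 1/3, 1/12, 1/60, 1/360, 1/2520, …
g: a_k = 4, 6, -9/2, 27/4, -405/32, 1701/64, -15309/256, 72171/512, …
Sum ⇒ L₀ = lclm(L_f,L_g) in ℚ(x)⟨Dx⟩.
h=∫h₀ ⇒ L = L₀·Dx.
L = (15 + 18·x)·Dx + (-13 - 24·x - 36·x^2)·Dx^2 + (-2 + 6·x + 36·x^2)·Dx^3  (order 3).
h: a_k = 0, 6, 4, -7/6, 85/48, -1207/480, 25531/5760, -688873/80640, …
ICs: h(0) = 0, h′(0) = 6, h′′(0) = 8.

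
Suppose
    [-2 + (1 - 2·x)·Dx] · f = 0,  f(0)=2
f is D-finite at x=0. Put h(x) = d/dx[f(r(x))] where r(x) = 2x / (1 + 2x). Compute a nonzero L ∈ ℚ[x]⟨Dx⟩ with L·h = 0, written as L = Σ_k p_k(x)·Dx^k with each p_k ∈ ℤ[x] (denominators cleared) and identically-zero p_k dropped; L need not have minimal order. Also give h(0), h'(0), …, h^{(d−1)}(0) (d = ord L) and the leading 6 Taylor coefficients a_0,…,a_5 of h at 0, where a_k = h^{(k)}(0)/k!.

f: a_k = 2, 4, 8, 16, 32, 64, …
Substitute x→r, Dx→(1/r')Dx; clear ⇒ L₀.
h₀' ⇒ L via d/dx closure of L₀.
L = 4 + (-1 + 2·x)·Dx  (order 1).
h: a_k = 8, 32, 96, 256, 640, 1536, …
ICs: h(0) = 8.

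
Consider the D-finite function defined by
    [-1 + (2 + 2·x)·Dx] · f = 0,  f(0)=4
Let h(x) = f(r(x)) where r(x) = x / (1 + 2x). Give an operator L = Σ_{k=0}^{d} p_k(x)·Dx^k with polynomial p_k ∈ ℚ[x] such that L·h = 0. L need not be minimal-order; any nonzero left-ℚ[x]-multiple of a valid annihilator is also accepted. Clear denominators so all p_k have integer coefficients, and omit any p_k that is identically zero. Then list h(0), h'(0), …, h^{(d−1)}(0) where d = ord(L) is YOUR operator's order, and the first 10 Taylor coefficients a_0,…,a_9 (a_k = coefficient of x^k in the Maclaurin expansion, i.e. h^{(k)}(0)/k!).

f: a_k = 4, 2, -1/2, 1/4, -5/32, 7/64, -21/256, 33/512, -429/8192, 715/16384, …
Change of var in L_f (x↦r) gives L₀.
L = -1 + (2 + 10·x + 12·x^2)·Dx  (order 1).
h: a_k = 4, 2, -9/2, 41/4, -757/32, 3543/64, -33645/256, 162105/512, -6340365/8192, 31446635/16384, …
ICs: h(0) = 4.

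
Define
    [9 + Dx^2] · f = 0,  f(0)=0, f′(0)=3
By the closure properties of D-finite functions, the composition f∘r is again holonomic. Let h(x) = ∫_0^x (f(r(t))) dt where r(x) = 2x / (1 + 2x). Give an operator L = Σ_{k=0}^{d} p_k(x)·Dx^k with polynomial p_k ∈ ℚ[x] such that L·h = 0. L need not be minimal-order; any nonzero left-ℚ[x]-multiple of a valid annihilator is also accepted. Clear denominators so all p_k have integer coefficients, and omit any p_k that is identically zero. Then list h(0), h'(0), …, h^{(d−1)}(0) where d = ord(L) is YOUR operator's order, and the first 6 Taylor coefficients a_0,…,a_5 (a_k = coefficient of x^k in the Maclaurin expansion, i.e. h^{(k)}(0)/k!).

f: a_k = 0, 3, 0, -9/2, 0, 81/40, …
Change of var in L_f (x↦r) gives L₀.
h=∫₀ˣh₀: take L = L₀·Dx.
L = 36·Dx + (4 + 24·x + 48·x^2 + 32·x^3)·Dx^2 + (1 + 8·x + 24·x^2 + 32·x^3 + 16·x^4)·Dx^3  (order 3).
h: a_k = 0, 0, 3, -4, -3, 168/5, …
ICs: h(0) = 0, h′(0) = 0, h′′(0) = 6.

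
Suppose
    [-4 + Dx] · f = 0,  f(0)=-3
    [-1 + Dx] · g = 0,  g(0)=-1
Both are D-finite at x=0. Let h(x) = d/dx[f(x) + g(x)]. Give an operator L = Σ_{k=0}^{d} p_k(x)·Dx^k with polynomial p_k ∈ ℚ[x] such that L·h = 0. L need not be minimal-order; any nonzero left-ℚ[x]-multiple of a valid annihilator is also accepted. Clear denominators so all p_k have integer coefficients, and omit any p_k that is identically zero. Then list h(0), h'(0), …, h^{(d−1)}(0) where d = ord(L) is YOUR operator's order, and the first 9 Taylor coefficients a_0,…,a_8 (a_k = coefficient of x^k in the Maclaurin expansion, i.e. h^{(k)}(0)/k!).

L = 4 - 5·Dx + Dx^2  (order 2).
h: a_k = -13, -49, -193/2, -769/6, -3073/24, -12289/120, -49153/720, -28087/720, -786433/40320, …
ICs: h(0) = -13, h′(0) = -49.

f: a_k = -3, -12, -24, -32, -32, -128/5, -256/15, -1024/105, -512/105, …
g: a_k = -1, -1, -1/2, -1/6, -1/24, -1/120, -1/720, -1/5040, -1/40320, …
L₀ := lclm(L_f,L_g); ord L₀ ≤ 1+1.
Differentiate: ansatz ord ≤ ord L₀ ⇒ L.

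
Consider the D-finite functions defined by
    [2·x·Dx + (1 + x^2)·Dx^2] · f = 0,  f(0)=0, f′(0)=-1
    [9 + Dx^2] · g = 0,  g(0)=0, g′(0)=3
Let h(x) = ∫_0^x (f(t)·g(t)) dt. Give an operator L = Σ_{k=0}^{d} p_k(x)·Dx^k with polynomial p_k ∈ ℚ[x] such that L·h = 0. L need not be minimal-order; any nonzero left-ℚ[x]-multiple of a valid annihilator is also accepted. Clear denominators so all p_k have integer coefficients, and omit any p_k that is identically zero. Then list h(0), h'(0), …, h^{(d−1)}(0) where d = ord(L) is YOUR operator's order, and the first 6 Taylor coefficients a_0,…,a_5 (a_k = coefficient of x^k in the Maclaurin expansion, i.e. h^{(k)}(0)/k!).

L = (1170 + 3834·x^2 + 4779·x^4 + 2916·x^6 + 729·x^8)·Dx + (396·x + 1044·x^3 + 972·x^5 + 324·x^7)·Dx^2 + (220 + 768·x^2 + 1026·x^4 + 648·x^6 + 162·x^8)·Dx^3 + (44·x + 116·x^3 + 108·x^5 + 36·x^7)·Dx^4 + (10 + 38·x^2 + 55·x^4 + 36·x^6 + 9·x^8)·Dx^5  (order 5).
h: a_k = 0, 0, 0, -1, 0, 11/10, …
ICs: h(0) = 0, h′(0) = 0, h′′(0) = 0, h′′′(0) = -6, h′′′′(0) = 0.

f: a_k = 0, -1, 0, 1/3, 0, -1/5, …
g: a_k = 0, 3, 0, -9/2, 0, 81/40, …
Product ⇒ symmetric product L₀, ord ≤ 4.
∫: right-multiply L₀ by Dx.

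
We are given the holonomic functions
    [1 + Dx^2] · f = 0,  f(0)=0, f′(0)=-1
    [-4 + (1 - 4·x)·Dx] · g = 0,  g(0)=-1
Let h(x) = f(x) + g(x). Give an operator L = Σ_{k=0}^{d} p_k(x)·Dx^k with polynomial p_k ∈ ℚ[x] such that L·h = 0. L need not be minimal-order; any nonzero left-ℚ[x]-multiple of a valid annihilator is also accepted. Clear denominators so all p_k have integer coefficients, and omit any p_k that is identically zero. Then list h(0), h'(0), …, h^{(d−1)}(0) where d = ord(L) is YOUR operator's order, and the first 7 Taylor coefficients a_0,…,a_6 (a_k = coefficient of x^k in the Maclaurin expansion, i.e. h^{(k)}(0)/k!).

f: a_k = 0, -1, 0, 1/6, 0, -1/120, 0, …
g: a_k = -1, -4, -16, -64, -256, -1024, -4096, …
Sum ⇒ L₀ = lclm(L_f,L_g) in ℚ(x)⟨Dx⟩.
L = (-388 + 32·x - 64·x^2) + (33 - 140·x + 48·x^2 - 64·x^3)·Dx + (-388 + 32·x - 64·x^2)·Dx^2 + (33 - 140·x + 48·x^2 - 64·x^3)·Dx^3  (order 3).
h: a_k = -1, -5, -16, -383/6, -256, -122881/120, -4096, …
ICs: h(0) = -1, h′(0) = -5, h′′(0) = -32.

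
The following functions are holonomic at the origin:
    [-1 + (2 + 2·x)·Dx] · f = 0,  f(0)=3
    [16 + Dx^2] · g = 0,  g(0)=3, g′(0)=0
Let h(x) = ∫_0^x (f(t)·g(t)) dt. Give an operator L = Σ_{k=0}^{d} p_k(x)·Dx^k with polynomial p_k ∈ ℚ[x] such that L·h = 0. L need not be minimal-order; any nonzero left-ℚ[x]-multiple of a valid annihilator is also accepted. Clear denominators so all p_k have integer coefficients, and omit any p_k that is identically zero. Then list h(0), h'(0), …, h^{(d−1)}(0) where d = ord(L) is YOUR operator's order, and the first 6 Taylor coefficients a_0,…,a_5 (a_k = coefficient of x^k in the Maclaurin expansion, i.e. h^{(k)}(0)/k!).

L = (67 + 128·x + 64·x^2)·Dx + (-4 - 4·x)·Dx^2 + (4 + 8·x + 4·x^2)·Dx^3  (order 3).
h: a_k = 0, 9, 9/4, -195/8, -567/64, 2679/128, …
ICs: h(0) = 0, h′(0) = 9, h′′(0) = 9/2.

f: a_k = 3, 3/2, -3/8, 3/16, -15/128, 21/256, …
g: a_k = 3, 0, -24, 0, 32, 0, …
h₀=f·g: eliminate ⇒ L₀, order ≤ 1·2.
h=∫₀ˣh₀: take L = L₀·Dx.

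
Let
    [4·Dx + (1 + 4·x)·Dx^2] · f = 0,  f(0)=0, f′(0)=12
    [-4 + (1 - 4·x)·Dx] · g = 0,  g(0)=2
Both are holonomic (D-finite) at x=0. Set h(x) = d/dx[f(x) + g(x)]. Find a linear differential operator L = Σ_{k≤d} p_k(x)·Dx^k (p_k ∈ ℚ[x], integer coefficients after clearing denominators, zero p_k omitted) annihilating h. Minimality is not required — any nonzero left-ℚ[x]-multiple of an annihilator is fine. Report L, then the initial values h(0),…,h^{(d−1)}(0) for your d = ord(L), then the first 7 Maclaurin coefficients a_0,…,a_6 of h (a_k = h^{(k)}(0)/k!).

L = (-160 - 128·x) + (-16 - 256·x - 256·x^2)·Dx + (3 + 4·x - 48·x^2 - 64·x^3)·Dx^2  (order 2).
h: a_k = 20, 16, 576, 1280, 13312, 36864, 278528, …
ICs: h(0) = 20, h′(0) = 16.

f: a_k = 0, 12, -24, 64, -192, 3072/5, -2048, …
g: a_k = 2, 8, 32, 128, 512, 2048, 8192, …
Weyl lclm of L_f,L_g ⇒ L₀ (ord ≤ 3).
Differentiate: ansatz ord ≤ ord L₀ ⇒ L.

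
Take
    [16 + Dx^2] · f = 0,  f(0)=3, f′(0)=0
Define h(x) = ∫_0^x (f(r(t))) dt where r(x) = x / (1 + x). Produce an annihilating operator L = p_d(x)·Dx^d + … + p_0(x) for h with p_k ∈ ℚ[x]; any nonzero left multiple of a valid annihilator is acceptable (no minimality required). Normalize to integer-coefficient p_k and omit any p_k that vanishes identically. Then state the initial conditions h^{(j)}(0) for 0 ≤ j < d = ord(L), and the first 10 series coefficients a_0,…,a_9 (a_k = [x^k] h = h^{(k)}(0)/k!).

L = 16·Dx + (2 + 6·x + 6·x^2 + 2·x^3)·Dx^2 + (1 + 4·x + 6·x^2 + 4·x^3 + x^4)·Dx^3  (order 3).
h: a_k = 0, 3, 0, -8, 12, -8, -16/3, 392/15, -246/5, 12568/189, …
ICs: h(0) = 0, h′(0) = 3, h′′(0) = 0.

f: a_k = 3, 0, -24, 0, 32, 0, -256/15, 0, 512/105, 0, …
h₀=f(r): pull back L_f along r ⇒ L₀.
h=∫h₀ ⇒ L = L₀·Dx.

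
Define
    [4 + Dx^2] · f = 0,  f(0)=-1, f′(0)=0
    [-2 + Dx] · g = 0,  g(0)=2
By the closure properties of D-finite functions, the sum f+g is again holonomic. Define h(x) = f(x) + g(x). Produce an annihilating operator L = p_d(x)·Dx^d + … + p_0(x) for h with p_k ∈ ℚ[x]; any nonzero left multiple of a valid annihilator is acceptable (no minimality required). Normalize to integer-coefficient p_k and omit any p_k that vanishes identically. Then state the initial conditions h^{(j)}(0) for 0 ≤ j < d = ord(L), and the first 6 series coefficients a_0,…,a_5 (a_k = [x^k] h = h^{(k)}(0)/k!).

f: a_k = -1, 0, 2, 0, -2/3, 0, …
g: a_k = 2, 4, 4, 8/3, 4/3, 8/15, …
f+g: L₀ = lclm(L_f,L_g), ord ≤ 2+1.
L = -8 + 4·Dx - 2·Dx^2 + Dx^3  (order 3).
h: a_k = 1, 4, 6, 8/3, 2/3, 8/15, …
ICs: h(0) = 1, h′(0) = 4, h′′(0) = 12.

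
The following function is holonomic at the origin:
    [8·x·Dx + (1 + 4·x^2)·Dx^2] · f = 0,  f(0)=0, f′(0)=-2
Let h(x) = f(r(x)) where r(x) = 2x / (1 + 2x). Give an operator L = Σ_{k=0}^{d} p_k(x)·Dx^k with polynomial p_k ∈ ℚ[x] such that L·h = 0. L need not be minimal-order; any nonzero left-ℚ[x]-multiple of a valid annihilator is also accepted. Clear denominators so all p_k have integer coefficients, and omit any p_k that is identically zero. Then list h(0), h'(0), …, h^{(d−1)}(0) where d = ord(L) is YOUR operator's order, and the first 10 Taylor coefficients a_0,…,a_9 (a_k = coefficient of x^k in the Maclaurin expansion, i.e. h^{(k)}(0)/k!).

f: a_k = 0, -2, 0, 8/3, 0, -32/5, 0, 128/7, 0, -512/9, …
f∘r: x↦r, Dx↦Dx/r' in L_f ⇒ L₀.
L = (4 + 40·x)·Dx + (1 + 4·x + 20·x^2)·Dx^2  (order 2).
h: a_k = 0, -4, 8, 16/3, -96, 1216/5, 1408/3, -35584/7, 10752, 367616/9, …
ICs: h(0) = 0, h′(0) = -4.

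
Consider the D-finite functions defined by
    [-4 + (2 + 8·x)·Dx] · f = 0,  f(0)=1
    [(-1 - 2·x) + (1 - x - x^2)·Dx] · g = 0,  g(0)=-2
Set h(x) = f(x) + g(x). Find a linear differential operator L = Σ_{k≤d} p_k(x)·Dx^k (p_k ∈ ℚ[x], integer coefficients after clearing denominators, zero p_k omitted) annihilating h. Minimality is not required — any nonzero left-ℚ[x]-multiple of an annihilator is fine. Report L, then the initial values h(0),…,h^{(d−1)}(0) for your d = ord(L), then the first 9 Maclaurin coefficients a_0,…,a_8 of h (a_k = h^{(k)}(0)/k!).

f: a_k = 1, 2, -2, 4, -10, 28, -84, 264, -858, …
g: a_k = -2, -2, -4, -6, -10, -16, -26, -42, -68, …
Sum ⇒ L₀ = lclm(L_f,L_g) in ℚ(x)⟨Dx⟩.
L = (12 + 48·x + 48·x^2 + 40·x^3) + (-8 - 30·x - 114·x^2 - 152·x^3 - 100·x^4)·Dx + (-1 + 5·x + 39·x^2 - 6·x^3 - 82·x^4 - 40·x^5)·Dx^2  (order 2).
h: a_k = -1, 0, -6, -2, -20, 12, -110, 222, -926, …
ICs: h(0) = -1, h′(0) = 0.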